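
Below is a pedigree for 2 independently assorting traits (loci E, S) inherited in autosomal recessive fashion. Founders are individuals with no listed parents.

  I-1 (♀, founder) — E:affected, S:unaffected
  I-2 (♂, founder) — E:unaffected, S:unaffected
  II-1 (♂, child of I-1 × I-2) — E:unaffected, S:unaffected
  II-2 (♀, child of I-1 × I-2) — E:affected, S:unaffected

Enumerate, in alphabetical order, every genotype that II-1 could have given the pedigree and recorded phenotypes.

E/I-1 aff ·: ee
E/I-2 un ·: Ee
E/II-1 un I-1×I-2: Ee
E/II-2 aff I-1×I-2: ee
⇒ E over [I-1,I-2,II-1,II-2]: 1 consistent
S/I-1 un ·: SS|Ss
S/I-2 un ·: SS|Ss
S/II-1 un I-1×I-2: SS|Ss
S/II-2 un I-1×I-2: SS|Ss
⇒ S over [I-1,I-2,II-1,II-2]: 13 consistent

II-1 ∈ {Ee SS, Ee Ss}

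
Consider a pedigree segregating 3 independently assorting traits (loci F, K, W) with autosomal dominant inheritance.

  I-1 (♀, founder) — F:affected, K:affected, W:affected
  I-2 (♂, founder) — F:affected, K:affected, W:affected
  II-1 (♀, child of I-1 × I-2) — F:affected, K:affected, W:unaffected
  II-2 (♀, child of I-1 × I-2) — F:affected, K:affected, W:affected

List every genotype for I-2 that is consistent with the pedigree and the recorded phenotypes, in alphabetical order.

I-2 ∈ {FF KK Ww, FF Kk Ww, Ff KK Ww, Ff Kk Ww}

F/I-1 aff ·: Ff|FF
F/I-2 aff ·: Ff|FF
F/II-1 aff I-1×I-2: Ff|FF
F/II-2 aff I-1×I-2: Ff|FF
⇒ F over [I-1,I-2,II-1,II-2]: 13 consistent
K/I-1 aff ·: Kk|KK
K/I-2 aff ·: Kk|KK
K/II-1 aff I-1×I-2: Kk|KK
K/II-2 aff I-1×I-2: Kk|KK
⇒ K over [I-1,I-2,II-1,II-2]: 13 consistent
W/I-1 aff ·: Ww
W/I-2 aff ·: Ww
W/II-1 un I-1×I-2: ww
W/II-2 aff I-1×I-2: Ww|WW
⇒ W over [I-1,I-2,II-1,II-2]: 2 consistent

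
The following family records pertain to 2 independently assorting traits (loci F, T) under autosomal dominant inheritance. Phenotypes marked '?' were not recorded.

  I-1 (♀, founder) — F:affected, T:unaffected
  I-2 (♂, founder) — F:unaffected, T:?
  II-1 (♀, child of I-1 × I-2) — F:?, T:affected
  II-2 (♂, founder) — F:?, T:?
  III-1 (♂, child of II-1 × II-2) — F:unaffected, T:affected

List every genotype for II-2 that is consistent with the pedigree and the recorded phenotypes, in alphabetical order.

F/I-1 aff ·: Ff|FF
F/I-2 un ·: ff
F/II-1 ? I-1×I-2: ff|Ff
F/II-2 ? ·: ff|Ff
F/III-1 un II-1×II-2: ff
⇒ F over [I-1,I-2,II-1,II-2,III-1]: 6 consistent
T/I-1 un ·: tt
T/I-2 ? ·: Tt|TT
T/II-1 aff I-1×I-2: Tt
T/II-2 ? ·: tt|Tt|TT
T/III-1 aff II-1×II-2: Tt|TT
⇒ T over [I-1,I-2,II-1,II-2,III-1]: 10 consistent

II-2 ∈ {Ff TT, Ff Tt, Ff tt, ff TT, ff Tt, ff tt}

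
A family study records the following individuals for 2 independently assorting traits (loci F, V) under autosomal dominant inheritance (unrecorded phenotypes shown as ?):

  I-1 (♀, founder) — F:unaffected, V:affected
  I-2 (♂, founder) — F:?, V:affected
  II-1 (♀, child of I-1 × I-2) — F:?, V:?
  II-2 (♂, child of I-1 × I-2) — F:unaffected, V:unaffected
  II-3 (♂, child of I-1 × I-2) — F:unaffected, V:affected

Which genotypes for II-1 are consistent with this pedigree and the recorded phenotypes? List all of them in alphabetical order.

F/I-1 un ·: ff
F/I-2 ? ·: ff|Ff
F/II-1 ? I-1×I-2: ff|Ff
F/II-2 un I-1×I-2: ff
F/II-3 un I-1×I-2: ff
⇒ F over [I-1,I-2,II-1,II-2,II-3]: 3 consistent
V/I-1 aff ·: Vv
V/I-2 aff ·: Vv
V/II-1 ? I-1×I-2: vv|Vv|VV
V/II-2 un I-1×I-2: vv
V/II-3 aff I-1×I-2: Vv|VV
⇒ V over [I-1,I-2,II-1,II-2,II-3]: 6 consistent

II-1 ∈ {Ff VV, Ff Vv, Ff vv, ff VV, ff Vv, ff vv}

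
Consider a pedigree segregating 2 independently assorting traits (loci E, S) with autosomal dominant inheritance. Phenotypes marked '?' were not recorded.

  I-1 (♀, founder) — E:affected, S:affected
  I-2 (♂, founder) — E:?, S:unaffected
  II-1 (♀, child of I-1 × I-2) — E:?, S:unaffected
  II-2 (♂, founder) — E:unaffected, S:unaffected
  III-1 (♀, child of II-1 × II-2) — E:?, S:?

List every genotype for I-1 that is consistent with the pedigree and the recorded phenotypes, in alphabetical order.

I-1 ∈ {EE Ss, Ee Ss}

E/I-1 aff ·: Ee|EE
E/I-2 ? ·: ee|Ee|EE
E/II-1 ? I-1×I-2: ee|Ee|EE
E/II-2 un ·: ee
E/III-1 ? II-1×II-2: ee|Ee
⇒ E over [I-1,I-2,II-1,II-2,III-1]: 16 consistent
S/I-1 aff ·: Ss
S/I-2 un ·: ss
S/II-1 un I-1×I-2: ss
S/II-2 un ·: ss
S/III-1 ? II-1×II-2: ss
⇒ S over [I-1,I-2,II-1,II-2,III-1]: 1 consistent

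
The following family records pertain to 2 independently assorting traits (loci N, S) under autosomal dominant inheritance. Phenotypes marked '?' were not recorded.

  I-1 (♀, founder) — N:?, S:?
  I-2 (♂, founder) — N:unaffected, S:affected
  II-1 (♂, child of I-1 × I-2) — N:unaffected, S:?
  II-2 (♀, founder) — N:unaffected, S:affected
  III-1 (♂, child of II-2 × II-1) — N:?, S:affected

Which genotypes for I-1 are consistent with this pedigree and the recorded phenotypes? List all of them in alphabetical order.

N/I-1 ? ·: nn|Nn
N/I-2 un ·: nn
N/II-1 un I-1×I-2: nn
N/II-2 un ·: nn
N/III-1 ? II-2×II-1: nn
⇒ N over [I-1,I-2,II-1,II-2,III-1]: 2 consistent
S/I-1 ? ·: ss|Ss|SS
S/I-2 aff ·: Ss|SS
S/II-1 ? I-1×I-2: ss|Ss|SS
S/II-2 aff ·: Ss|SS
S/III-1 aff II-2×II-1: Ss|SS
⇒ S over [I-1,I-2,II-1,II-2,III-1]: 36 consistent

I-1 ∈ {Nn SS, Nn Ss, Nn ss, nn SS, nn Ss, nn ss}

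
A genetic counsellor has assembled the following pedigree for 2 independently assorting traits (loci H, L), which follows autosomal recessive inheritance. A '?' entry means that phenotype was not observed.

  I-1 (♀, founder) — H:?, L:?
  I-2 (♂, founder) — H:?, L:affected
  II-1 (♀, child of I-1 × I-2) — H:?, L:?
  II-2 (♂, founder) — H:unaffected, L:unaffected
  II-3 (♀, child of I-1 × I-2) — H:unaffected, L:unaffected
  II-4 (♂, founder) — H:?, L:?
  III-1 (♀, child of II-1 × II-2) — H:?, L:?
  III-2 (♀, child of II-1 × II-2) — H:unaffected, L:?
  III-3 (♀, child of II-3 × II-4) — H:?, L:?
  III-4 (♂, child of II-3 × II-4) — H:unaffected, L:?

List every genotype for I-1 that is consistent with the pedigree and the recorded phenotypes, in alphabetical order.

H/I-1 ? ·: HH|Hh|hh
H/I-2 ? ·: HH|Hh|hh
H/II-1 ? I-1×I-2: HH|Hh|hh
H/II-2 un ·: HH|Hh
H/II-3 un I-1×I-2: HH|Hh
H/II-4 ? ·: HH|Hh|hh
H/III-1 ? II-1×II-2: HH|Hh|hh
H/III-2 un II-1×II-2: HH|Hh
H/III-3 ? II-3×II-4: HH|Hh|hh
H/III-4 un II-3×II-4: HH|Hh
⇒ H over [I-1,I-2,II-1,II-2,II-3,II-4,III-1,III-2,III-3,III-4]: 1446 consistent
L/I-1 ? ·: LL|Ll
L/I-2 aff ·: ll
L/II-1 ? I-1×I-2: Ll|ll
L/II-2 un ·: LL|Ll
L/II-3 un I-1×I-2: Ll
L/II-4 ? ·: LL|Ll|ll
L/III-1 ? II-1×II-2: LL|Ll|ll
L/III-2 ? II-1×II-2: LL|Ll|ll
L/III-3 ? II-3×II-4: LL|Ll|ll
L/III-4 ? II-3×II-4: LL|Ll|ll
⇒ L over [I-1,I-2,II-1,II-2,II-3,II-4,III-1,III-2,III-3,III-4]: 527 consistent

I-1 ∈ {HH LL, HH Ll, Hh LL, Hh Ll, hh LL, hh Ll}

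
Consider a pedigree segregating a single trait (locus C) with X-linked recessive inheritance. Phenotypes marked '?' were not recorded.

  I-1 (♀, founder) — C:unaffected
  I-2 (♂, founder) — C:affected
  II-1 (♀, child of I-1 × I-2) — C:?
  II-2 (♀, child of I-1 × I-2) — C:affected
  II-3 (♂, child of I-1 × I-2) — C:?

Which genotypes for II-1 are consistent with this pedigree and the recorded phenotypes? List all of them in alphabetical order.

C/I-1 un ·: X^CX^c
C/I-2 aff ·: X^cY
C/II-1 ? I-1×I-2: X^CX^c|X^cX^c
C/II-2 aff I-1×I-2: X^cX^c
C/II-3 ? I-1×I-2: X^CY|X^cY
⇒ C over [I-1,I-2,II-1,II-2,II-3]: 4 consistent

II-1 ∈ {X^CX^c, X^cX^c}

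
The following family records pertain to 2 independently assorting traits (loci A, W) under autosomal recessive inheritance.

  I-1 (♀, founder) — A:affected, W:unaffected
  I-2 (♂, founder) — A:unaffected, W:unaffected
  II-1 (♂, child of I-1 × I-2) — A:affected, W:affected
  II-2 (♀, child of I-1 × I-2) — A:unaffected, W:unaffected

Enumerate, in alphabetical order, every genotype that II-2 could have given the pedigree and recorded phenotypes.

II-2 ∈ {Aa WW, Aa Ww}

A/I-1 aff ·: aa
A/I-2 un ·: Aa
A/II-1 aff I-1×I-2: aa
A/II-2 un I-1×I-2: Aa
⇒ A over [I-1,I-2,II-1,II-2]: 1 consistent
W/I-1 un ·: Ww
W/I-2 un ·: Ww
W/II-1 aff I-1×I-2: ww
W/II-2 un I-1×I-2: WW|Ww
⇒ W over [I-1,I-2,II-1,II-2]: 2 consistent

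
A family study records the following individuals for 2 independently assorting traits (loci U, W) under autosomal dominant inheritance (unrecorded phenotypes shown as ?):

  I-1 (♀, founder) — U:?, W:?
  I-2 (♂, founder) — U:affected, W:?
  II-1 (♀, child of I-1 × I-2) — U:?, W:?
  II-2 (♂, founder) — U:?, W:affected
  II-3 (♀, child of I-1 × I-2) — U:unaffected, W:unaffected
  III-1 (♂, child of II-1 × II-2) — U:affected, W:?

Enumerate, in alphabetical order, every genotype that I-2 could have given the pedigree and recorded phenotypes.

I-2 ∈ {Uu Ww, Uu ww}

U/I-1 ? ·: uu|Uu
U/I-2 aff ·: Uu
U/II-1 ? I-1×I-2: uu|Uu|UU
U/II-2 ? ·: uu|Uu|UU
U/II-3 un I-1×I-2: uu
U/III-1 aff II-1×II-2: Uu|UU
⇒ U over [I-1,I-2,II-1,II-2,II-3,III-1]: 18 consistent
W/I-1 ? ·: ww|Ww
W/I-2 ? ·: ww|Ww
W/II-1 ? I-1×I-2: ww|Ww|WW
W/II-2 aff ·: Ww|WW
W/II-3 un I-1×I-2: ww
W/III-1 ? II-1×II-2: ww|Ww|WW
⇒ W over [I-1,I-2,II-1,II-2,II-3,III-1]: 30 consistent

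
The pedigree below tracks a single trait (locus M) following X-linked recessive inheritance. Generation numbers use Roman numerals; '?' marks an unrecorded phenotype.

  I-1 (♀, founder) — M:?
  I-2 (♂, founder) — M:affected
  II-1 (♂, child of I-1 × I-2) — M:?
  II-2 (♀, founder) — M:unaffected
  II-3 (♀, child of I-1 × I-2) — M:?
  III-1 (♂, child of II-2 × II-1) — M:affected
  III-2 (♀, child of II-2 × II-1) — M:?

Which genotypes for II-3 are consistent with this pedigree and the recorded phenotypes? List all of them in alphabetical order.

M/I-1 ? ·: X^MX^M|X^MX^m|X^mX^m
M/I-2 aff ·: X^mY
M/II-1 ? I-1×I-2: X^MY|X^mY
M/II-2 un ·: X^MX^m
M/II-3 ? I-1×I-2: X^MX^m|X^mX^m
M/III-1 aff II-2×II-1: X^mY
M/III-2 ? II-2×II-1: X^MX^M|X^MX^m|X^mX^m
⇒ M over [I-1,I-2,II-1,II-2,II-3,III-1,III-2]: 12 consistent

II-3 ∈ {X^MX^m, X^mX^m}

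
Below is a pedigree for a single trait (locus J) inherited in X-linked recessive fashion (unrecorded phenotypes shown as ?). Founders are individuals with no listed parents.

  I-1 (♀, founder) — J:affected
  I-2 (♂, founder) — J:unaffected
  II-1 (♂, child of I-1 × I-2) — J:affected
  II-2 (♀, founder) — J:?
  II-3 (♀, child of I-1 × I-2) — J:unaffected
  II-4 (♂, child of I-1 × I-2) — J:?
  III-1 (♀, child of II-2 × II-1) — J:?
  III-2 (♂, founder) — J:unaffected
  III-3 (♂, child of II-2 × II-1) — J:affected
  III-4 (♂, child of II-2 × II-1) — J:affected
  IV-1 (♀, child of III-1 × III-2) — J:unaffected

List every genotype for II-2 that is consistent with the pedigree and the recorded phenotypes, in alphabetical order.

II-2 ∈ {X^JX^j, X^jX^j}

J/I-1 aff ·: X^jX^j
J/I-2 un ·: X^JY
J/II-1 aff I-1×I-2: X^jY
J/II-2 ? ·: X^JX^j|X^jX^j
J/II-3 un I-1×I-2: X^JX^j
J/II-4 ? I-1×I-2: X^jY
J/III-1 ? II-2×II-1: X^JX^j|X^jX^j
J/III-2 un ·: X^JY
J/III-3 aff II-2×II-1: X^jY
J/III-4 aff II-2×II-1: X^jY
J/IV-1 un III-1×III-2: X^JX^J|X^JX^j
⇒ J over [I-1,I-2,II-1,II-2,II-3,II-4,III-1,III-2,III-3,III-4,IV-1]: 4 consistent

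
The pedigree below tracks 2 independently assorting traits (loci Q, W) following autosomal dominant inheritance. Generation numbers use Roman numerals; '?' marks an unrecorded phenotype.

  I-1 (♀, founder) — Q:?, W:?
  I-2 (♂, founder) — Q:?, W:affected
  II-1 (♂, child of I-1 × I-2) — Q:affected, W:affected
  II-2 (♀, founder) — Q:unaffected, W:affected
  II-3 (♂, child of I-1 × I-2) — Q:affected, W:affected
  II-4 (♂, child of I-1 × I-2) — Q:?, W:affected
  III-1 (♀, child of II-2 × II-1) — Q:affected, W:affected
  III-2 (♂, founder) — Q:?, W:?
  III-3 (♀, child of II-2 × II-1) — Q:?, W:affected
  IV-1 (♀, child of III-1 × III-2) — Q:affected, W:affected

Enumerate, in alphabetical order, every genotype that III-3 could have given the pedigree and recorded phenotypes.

Q/I-1 ? ·: qq|Qq|QQ
Q/I-2 ? ·: qq|Qq|QQ
Q/II-1 aff I-1×I-2: Qq|QQ
Q/II-2 un ·: qq
Q/II-3 aff I-1×I-2: Qq|QQ
Q/II-4 ? I-1×I-2: qq|Qq|QQ
Q/III-1 aff II-2×II-1: Qq
Q/III-2 ? ·: qq|Qq|QQ
Q/III-3 ? II-2×II-1: qq|Qq
Q/IV-1 aff III-1×III-2: Qq|QQ
⇒ Q over [I-1,I-2,II-1,II-2,II-3,II-4,III-1,III-2,III-3,IV-1]: 275 consistent
W/I-1 ? ·: ww|Ww|WW
W/I-2 aff ·: Ww|WW
W/II-1 aff I-1×I-2: Ww|WW
W/II-2 aff ·: Ww|WW
W/II-3 aff I-1×I-2: Ww|WW
W/II-4 aff I-1×I-2: Ww|WW
W/III-1 aff II-2×II-1: Ww|WW
W/III-2 ? ·: ww|Ww|WW
W/III-3 aff II-2×II-1: Ww|WW
W/IV-1 aff III-1×III-2: Ww|WW
⇒ W over [I-1,I-2,II-1,II-2,II-3,II-4,III-1,III-2,III-3,IV-1]: 790 consistent

III-3 ∈ {Qq WW, Qq Ww, qq WW, qq Ww}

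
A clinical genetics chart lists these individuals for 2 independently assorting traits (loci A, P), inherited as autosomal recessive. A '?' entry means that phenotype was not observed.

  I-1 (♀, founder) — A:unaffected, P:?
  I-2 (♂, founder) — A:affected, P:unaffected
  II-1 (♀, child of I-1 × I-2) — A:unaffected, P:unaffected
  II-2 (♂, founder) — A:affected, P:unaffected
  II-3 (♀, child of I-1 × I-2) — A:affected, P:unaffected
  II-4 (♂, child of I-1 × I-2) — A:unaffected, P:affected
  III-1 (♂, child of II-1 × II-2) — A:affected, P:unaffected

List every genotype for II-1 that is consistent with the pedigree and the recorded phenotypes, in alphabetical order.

II-1 ∈ {Aa PP, Aa Pp}

A/I-1 un ·: Aa
A/I-2 aff ·: aa
A/II-1 un I-1×I-2: Aa
A/II-2 aff ·: aa
A/II-3 aff I-1×I-2: aa
A/II-4 un I-1×I-2: Aa
A/III-1 aff II-1×II-2: aa
⇒ A over [I-1,I-2,II-1,II-2,II-3,II-4,III-1]: 1 consistent
P/I-1 ? ·: Pp|pp
P/I-2 un ·: Pp
P/II-1 un I-1×I-2: PP|Pp
P/II-2 un ·: PP|Pp
P/II-3 un I-1×I-2: PP|Pp
P/II-4 aff I-1×I-2: pp
P/III-1 un II-1×II-2: PP|Pp
⇒ P over [I-1,I-2,II-1,II-2,II-3,II-4,III-1]: 18 consistent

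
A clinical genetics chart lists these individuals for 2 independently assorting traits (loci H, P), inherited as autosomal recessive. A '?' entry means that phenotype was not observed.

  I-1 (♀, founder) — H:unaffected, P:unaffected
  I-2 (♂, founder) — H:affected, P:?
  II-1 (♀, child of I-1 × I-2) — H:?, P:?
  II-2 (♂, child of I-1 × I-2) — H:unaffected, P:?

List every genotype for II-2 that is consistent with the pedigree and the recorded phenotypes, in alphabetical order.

II-2 ∈ {Hh PP, Hh Pp, Hh pp}

H/I-1 un ·: HH|Hh
H/I-2 aff ·: hh
H/II-1 ? I-1×I-2: Hh|hh
H/II-2 un I-1×I-2: Hh
⇒ H over [I-1,I-2,II-1,II-2]: 3 consistent
P/I-1 un ·: PP|Pp
P/I-2 ? ·: PP|Pp|pp
P/II-1 ? I-1×I-2: PP|Pp|pp
P/II-2 ? I-1×I-2: PP|Pp|pp
⇒ P over [I-1,I-2,II-1,II-2]: 23 consistent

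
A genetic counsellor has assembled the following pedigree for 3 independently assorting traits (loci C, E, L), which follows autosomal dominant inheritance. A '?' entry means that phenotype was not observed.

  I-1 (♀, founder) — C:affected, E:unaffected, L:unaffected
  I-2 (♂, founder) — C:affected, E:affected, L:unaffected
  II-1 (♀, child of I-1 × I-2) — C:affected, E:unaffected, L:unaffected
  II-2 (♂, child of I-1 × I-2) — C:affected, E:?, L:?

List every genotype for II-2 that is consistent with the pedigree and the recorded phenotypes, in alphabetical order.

II-2 ∈ {CC Ee ll, CC ee ll, Cc Ee ll, Cc ee ll}

C/I-1 aff ·: Cc|CC
C/I-2 aff ·: Cc|CC
C/II-1 aff I-1×I-2: Cc|CC
C/II-2 aff I-1×I-2: Cc|CC
⇒ C over [I-1,I-2,II-1,II-2]: 13 consistent
E/I-1 un ·: ee
E/I-2 aff ·: Ee
E/II-1 un I-1×I-2: ee
E/II-2 ? I-1×I-2: ee|Ee
⇒ E over [I-1,I-2,II-1,II-2]: 2 consistent
L/I-1 un ·: ll
L/I-2 un ·: ll
L/II-1 un I-1×I-2: ll
L/II-2 ? I-1×I-2: ll
⇒ L over [I-1,I-2,II-1,II-2]: 1 consistent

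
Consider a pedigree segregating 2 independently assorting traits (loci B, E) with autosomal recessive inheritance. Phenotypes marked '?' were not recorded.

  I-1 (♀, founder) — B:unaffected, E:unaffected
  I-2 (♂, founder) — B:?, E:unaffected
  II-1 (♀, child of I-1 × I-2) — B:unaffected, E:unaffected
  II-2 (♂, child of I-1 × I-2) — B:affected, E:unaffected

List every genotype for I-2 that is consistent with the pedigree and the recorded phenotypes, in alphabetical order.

B/I-1 un ·: Bb
B/I-2 ? ·: Bb|bb
B/II-1 un I-1×I-2: BB|Bb
B/II-2 aff I-1×I-2: bb
⇒ B over [I-1,I-2,II-1,II-2]: 3 consistent
E/I-1 un ·: EE|Ee
E/I-2 un ·: EE|Ee
E/II-1 un I-1×I-2: EE|Ee
E/II-2 un I-1×I-2: EE|Ee
⇒ E over [I-1,I-2,II-1,II-2]: 13 consistent

I-2 ∈ {Bb EE, Bb Ee, bb EE, bb Ee}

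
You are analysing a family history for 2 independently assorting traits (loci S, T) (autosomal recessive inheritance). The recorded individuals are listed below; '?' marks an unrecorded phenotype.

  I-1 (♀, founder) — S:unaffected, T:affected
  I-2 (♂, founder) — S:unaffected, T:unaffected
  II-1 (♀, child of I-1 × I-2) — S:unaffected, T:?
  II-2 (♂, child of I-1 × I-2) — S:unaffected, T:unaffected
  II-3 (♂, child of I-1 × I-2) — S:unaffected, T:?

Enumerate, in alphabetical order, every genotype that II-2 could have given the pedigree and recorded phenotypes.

S/I-1 un ·: SS|Ss
S/I-2 un ·: SS|Ss
S/II-1 un I-1×I-2: SS|Ss
S/II-2 un I-1×I-2: SS|Ss
S/II-3 un I-1×I-2: SS|Ss
⇒ S over [I-1,I-2,II-1,II-2,II-3]: 25 consistent
T/I-1 aff ·: tt
T/I-2 un ·: TT|Tt
T/II-1 ? I-1×I-2: Tt|tt
T/II-2 un I-1×I-2: Tt
T/II-3 ? I-1×I-2: Tt|tt
⇒ T over [I-1,I-2,II-1,II-2,II-3]: 5 consistent

II-2 ∈ {SS Tt, Ss Tt}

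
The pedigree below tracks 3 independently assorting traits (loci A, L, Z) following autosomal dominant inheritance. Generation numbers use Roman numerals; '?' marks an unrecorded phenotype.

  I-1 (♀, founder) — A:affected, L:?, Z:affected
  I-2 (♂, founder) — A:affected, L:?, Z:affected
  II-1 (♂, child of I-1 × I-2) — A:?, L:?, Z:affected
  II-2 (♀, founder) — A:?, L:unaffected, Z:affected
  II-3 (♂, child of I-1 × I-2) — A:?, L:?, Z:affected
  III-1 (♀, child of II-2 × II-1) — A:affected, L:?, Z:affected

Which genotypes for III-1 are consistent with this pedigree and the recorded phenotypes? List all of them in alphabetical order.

A/I-1 aff ·: Aa|AA
A/I-2 aff ·: Aa|AA
A/II-1 ? I-1×I-2: aa|Aa|AA
A/II-2 ? ·: aa|Aa|AA
A/II-3 ? I-1×I-2: aa|Aa|AA
A/III-1 aff II-2×II-1: Aa|AA
⇒ A over [I-1,I-2,II-1,II-2,II-3,III-1]: 73 consistent
L/I-1 ? ·: ll|Ll|LL
L/I-2 ? ·: ll|Ll|LL
L/II-1 ? I-1×I-2: ll|Ll|LL
L/II-2 un ·: ll
L/II-3 ? I-1×I-2: ll|Ll|LL
L/III-1 ? II-2×II-1: ll|Ll
⇒ L over [I-1,I-2,II-1,II-2,II-3,III-1]: 42 consistent
Z/I-1 aff ·: Zz|ZZ
Z/I-2 aff ·: Zz|ZZ
Z/II-1 aff I-1×I-2: Zz|ZZ
Z/II-2 aff ·: Zz|ZZ
Z/II-3 aff I-1×I-2: Zz|ZZ
Z/III-1 aff II-2×II-1: Zz|ZZ
⇒ Z over [I-1,I-2,II-1,II-2,II-3,III-1]: 45 consistent

III-1 ∈ {AA Ll ZZ, AA Ll Zz, AA ll ZZ, AA ll Zz, Aa Ll ZZ, Aa Ll Zz, Aa ll ZZ, Aa ll Zz}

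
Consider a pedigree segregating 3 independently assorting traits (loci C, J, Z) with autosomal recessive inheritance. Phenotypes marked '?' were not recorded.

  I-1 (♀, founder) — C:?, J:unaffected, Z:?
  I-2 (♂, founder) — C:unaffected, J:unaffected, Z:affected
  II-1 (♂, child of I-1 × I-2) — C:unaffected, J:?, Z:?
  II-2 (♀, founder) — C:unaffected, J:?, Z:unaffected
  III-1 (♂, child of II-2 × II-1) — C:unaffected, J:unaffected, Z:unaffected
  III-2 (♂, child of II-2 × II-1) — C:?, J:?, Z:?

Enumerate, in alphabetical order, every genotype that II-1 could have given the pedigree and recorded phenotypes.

II-1 ∈ {CC JJ Zz, CC JJ zz, CC Jj Zz, CC Jj zz, CC jj Zz, CC jj zz, Cc JJ Zz, Cc JJ zz, Cc Jj Zz, Cc Jj zz, Cc jj Zz, Cc jj zz}

C/I-1 ? ·: CC|Cc|cc
C/I-2 un ·: CC|Cc
C/II-1 un I-1×I-2: CC|Cc
C/II-2 un ·: CC|Cc
C/III-1 un II-2×II-1: CC|Cc
C/III-2 ? II-2×II-1: CC|Cc|cc
⇒ C over [I-1,I-2,II-1,II-2,III-1,III-2]: 70 consistent
J/I-1 un ·: JJ|Jj
J/I-2 un ·: JJ|Jj
J/II-1 ? I-1×I-2: JJ|Jj|jj
J/II-2 ? ·: JJ|Jj|jj
J/III-1 un II-2×II-1: JJ|Jj
J/III-2 ? II-2×II-1: JJ|Jj|jj
⇒ J over [I-1,I-2,II-1,II-2,III-1,III-2]: 63 consistent
Z/I-1 ? ·: ZZ|Zz|zz
Z/I-2 aff ·: zz
Z/II-1 ? I-1×I-2: Zz|zz
Z/II-2 un ·: ZZ|Zz
Z/III-1 un II-2×II-1: ZZ|Zz
Z/III-2 ? II-2×II-1: ZZ|Zz|zz
⇒ Z over [I-1,I-2,II-1,II-2,III-1,III-2]: 26 consistent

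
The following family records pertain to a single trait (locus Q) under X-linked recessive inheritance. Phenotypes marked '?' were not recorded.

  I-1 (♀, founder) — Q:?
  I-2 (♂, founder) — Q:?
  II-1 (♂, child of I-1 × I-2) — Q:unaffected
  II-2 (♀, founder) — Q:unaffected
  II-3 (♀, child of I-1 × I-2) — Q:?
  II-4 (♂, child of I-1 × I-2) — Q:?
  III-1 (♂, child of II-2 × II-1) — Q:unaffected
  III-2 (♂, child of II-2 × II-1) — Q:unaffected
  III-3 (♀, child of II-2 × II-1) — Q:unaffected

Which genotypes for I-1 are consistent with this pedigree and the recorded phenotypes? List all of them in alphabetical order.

Q/I-1 ? ·: X^QX^Q|X^QX^q
Q/I-2 ? ·: X^QY|X^qY
Q/II-1 un I-1×I-2: X^QY
Q/II-2 un ·: X^QX^Q|X^QX^q
Q/II-3 ? I-1×I-2: X^QX^Q|X^QX^q|X^qX^q
Q/II-4 ? I-1×I-2: X^QY|X^qY
Q/III-1 un II-2×II-1: X^QY
Q/III-2 un II-2×II-1: X^QY
Q/III-3 un II-2×II-1: X^QX^Q|X^QX^q
⇒ Q over [I-1,I-2,II-1,II-2,II-3,II-4,III-1,III-2,III-3]: 30 consistent

I-1 ∈ {X^QX^Q, X^QX^q}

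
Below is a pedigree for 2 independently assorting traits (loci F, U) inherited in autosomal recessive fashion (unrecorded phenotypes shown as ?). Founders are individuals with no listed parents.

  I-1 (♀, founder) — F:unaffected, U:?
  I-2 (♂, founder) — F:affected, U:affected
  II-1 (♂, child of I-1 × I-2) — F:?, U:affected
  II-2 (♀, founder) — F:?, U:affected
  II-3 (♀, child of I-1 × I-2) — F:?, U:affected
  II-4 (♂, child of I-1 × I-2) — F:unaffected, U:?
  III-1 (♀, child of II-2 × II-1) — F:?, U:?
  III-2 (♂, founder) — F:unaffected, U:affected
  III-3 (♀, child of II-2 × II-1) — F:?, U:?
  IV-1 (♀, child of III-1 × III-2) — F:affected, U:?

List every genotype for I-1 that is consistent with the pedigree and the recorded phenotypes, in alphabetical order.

I-1 ∈ {FF Uu, FF uu, Ff Uu, Ff uu}

F/I-1 un ·: FF|Ff
F/I-2 aff ·: ff
F/II-1 ? I-1×I-2: Ff|ff
F/II-2 ? ·: FF|Ff|ff
F/II-3 ? I-1×I-2: Ff|ff
F/II-4 un I-1×I-2: Ff
F/III-1 ? II-2×II-1: Ff|ff
F/III-2 un ·: Ff
F/III-3 ? II-2×II-1: FF|Ff|ff
F/IV-1 aff III-1×III-2: ff
⇒ F over [I-1,I-2,II-1,II-2,II-3,II-4,III-1,III-2,III-3,IV-1]: 48 consistent
U/I-1 ? ·: Uu|uu
U/I-2 aff ·: uu
U/II-1 aff I-1×I-2: uu
U/II-2 aff ·: uu
U/II-3 aff I-1×I-2: uu
U/II-4 ? I-1×I-2: Uu|uu
U/III-1 ? II-2×II-1: uu
U/III-2 aff ·: uu
U/III-3 ? II-2×II-1: uu
U/IV-1 ? III-1×III-2: uu
⇒ U over [I-1,I-2,II-1,II-2,II-3,II-4,III-1,III-2,III-3,IV-1]: 3 consistent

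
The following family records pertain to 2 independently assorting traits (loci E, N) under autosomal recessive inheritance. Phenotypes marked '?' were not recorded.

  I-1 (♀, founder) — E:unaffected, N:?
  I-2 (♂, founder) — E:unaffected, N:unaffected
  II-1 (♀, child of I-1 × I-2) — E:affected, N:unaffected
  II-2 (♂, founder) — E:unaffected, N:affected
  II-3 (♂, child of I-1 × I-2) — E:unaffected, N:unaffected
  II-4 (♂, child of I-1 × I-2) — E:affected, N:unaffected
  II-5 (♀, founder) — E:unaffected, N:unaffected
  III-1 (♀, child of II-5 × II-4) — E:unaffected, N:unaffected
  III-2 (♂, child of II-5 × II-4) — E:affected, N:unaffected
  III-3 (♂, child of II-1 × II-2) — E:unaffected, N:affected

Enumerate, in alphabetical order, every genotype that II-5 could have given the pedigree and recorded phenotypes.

E/I-1 un ·: Ee
E/I-2 un ·: Ee
E/II-1 aff I-1×I-2: ee
E/II-2 un ·: EE|Ee
E/II-3 un I-1×I-2: EE|Ee
E/II-4 aff I-1×I-2: ee
E/II-5 un ·: Ee
E/III-1 un II-5×II-4: Ee
E/III-2 aff II-5×II-4: ee
E/III-3 un II-1×II-2: Ee
⇒ E over [I-1,I-2,II-1,II-2,II-3,II-4,II-5,III-1,III-2,III-3]: 4 consistent
N/I-1 ? ·: NN|Nn|nn
N/I-2 un ·: NN|Nn
N/II-1 un I-1×I-2: Nn
N/II-2 aff ·: nn
N/II-3 un I-1×I-2: NN|Nn
N/II-4 un I-1×I-2: NN|Nn
N/II-5 un ·: NN|Nn
N/III-1 un II-5×II-4: NN|Nn
N/III-2 un II-5×II-4: NN|Nn
N/III-3 aff II-1×II-2: nn
⇒ N over [I-1,I-2,II-1,II-2,II-3,II-4,II-5,III-1,III-2,III-3]: 94 consistent

II-5 ∈ {Ee NN, Ee Nn}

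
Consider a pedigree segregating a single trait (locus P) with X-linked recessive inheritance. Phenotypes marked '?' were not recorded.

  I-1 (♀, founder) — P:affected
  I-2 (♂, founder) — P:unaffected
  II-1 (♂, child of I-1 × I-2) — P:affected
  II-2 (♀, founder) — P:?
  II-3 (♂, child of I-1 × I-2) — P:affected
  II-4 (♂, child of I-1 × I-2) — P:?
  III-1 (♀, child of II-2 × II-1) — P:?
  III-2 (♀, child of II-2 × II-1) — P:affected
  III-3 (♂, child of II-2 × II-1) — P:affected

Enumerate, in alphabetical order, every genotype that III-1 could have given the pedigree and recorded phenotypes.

III-1 ∈ {X^PX^p, X^pX^p}

P/I-1 aff ·: X^pX^p
P/I-2 un ·: X^PY
P/II-1 aff I-1×I-2: X^pY
P/II-2 ? ·: X^PX^p|X^pX^p
P/II-3 aff I-1×I-2: X^pY
P/II-4 ? I-1×I-2: X^pY
P/III-1 ? II-2×II-1: X^PX^p|X^pX^p
P/III-2 aff II-2×II-1: X^pX^p
P/III-3 aff II-2×II-1: X^pY
⇒ P over [I-1,I-2,II-1,II-2,II-3,II-4,III-1,III-2,III-3]: 3 consistent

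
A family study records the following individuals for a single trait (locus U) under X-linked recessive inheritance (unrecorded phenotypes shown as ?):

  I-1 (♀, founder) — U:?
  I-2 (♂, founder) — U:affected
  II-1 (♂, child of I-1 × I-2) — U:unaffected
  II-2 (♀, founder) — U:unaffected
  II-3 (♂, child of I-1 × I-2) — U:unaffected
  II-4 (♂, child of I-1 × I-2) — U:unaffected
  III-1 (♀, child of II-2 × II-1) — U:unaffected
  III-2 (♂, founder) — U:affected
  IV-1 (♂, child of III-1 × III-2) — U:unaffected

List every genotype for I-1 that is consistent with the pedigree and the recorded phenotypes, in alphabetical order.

U/I-1 ? ·: X^UX^U|X^UX^u
U/I-2 aff ·: X^uY
U/II-1 un I-1×I-2: X^UY
U/II-2 un ·: X^UX^U|X^UX^u
U/II-3 un I-1×I-2: X^UY
U/II-4 un I-1×I-2: X^UY
U/III-1 un II-2×II-1: X^UX^U|X^UX^u
U/III-2 aff ·: X^uY
U/IV-1 un III-1×III-2: X^UY
⇒ U over [I-1,I-2,II-1,II-2,II-3,II-4,III-1,III-2,IV-1]: 6 consistent

I-1 ∈ {X^UX^U, X^UX^u}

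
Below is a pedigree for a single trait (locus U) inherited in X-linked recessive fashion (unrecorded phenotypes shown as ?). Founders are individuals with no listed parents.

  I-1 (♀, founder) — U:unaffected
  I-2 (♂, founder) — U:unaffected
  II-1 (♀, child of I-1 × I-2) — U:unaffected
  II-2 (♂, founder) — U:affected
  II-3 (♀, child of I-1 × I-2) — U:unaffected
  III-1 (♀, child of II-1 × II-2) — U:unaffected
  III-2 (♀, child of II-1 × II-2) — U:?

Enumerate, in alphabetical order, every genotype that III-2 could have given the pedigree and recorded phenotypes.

III-2 ∈ {X^UX^u, X^uX^u}

U/I-1 un ·: X^UX^U|X^UX^u
U/I-2 un ·: X^UY
U/II-1 un I-1×I-2: X^UX^U|X^UX^u
U/II-2 aff ·: X^uY
U/II-3 un I-1×I-2: X^UX^U|X^UX^u
U/III-1 un II-1×II-2: X^UX^u
U/III-2 ? II-1×II-2: X^UX^u|X^uX^u
⇒ U over [I-1,I-2,II-1,II-2,II-3,III-1,III-2]: 7 consistent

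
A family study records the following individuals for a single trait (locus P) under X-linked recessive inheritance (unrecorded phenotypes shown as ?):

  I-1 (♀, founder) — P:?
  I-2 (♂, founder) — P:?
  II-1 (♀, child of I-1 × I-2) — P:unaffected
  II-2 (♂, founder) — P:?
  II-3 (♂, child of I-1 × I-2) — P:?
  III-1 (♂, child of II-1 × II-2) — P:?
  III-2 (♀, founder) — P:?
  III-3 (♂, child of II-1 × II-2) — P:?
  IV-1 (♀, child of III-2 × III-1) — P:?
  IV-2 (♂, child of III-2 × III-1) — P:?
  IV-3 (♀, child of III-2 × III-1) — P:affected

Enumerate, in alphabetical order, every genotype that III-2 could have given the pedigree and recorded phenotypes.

III-2 ∈ {X^PX^p, X^pX^p}

P/I-1 ? ·: X^PX^P|X^PX^p|X^pX^p
P/I-2 ? ·: X^PY|X^pY
P/II-1 un I-1×I-2: X^PX^p
P/II-2 ? ·: X^PY|X^pY
P/II-3 ? I-1×I-2: X^PY|X^pY
P/III-1 ? II-1×II-2: X^pY
P/III-2 ? ·: X^PX^p|X^pX^p
P/III-3 ? II-1×II-2: X^PY|X^pY
P/IV-1 ? III-2×III-1: X^PX^p|X^pX^p
P/IV-2 ? III-2×III-1: X^PY|X^pY
P/IV-3 aff III-2×III-1: X^pX^p
⇒ P over [I-1,I-2,II-1,II-2,II-3,III-1,III-2,III-3,IV-1,IV-2,IV-3]: 120 consistent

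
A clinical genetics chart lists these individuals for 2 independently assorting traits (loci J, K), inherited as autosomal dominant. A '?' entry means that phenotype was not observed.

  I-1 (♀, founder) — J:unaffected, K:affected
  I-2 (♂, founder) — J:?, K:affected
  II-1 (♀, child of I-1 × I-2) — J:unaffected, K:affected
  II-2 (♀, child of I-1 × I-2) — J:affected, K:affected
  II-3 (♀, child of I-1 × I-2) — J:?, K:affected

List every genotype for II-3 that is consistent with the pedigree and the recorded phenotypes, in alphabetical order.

II-3 ∈ {Jj KK, Jj Kk, jj KK, jj Kk}

J/I-1 un ·: jj
J/I-2 ? ·: Jj
J/II-1 un I-1×I-2: jj
J/II-2 aff I-1×I-2: Jj
J/II-3 ? I-1×I-2: jj|Jj
⇒ J over [I-1,I-2,II-1,II-2,II-3]: 2 consistent
K/I-1 aff ·: Kk|KK
K/I-2 aff ·: Kk|KK
K/II-1 aff I-1×I-2: Kk|KK
K/II-2 aff I-1×I-2: Kk|KK
K/II-3 aff I-1×I-2: Kk|KK
⇒ K over [I-1,I-2,II-1,II-2,II-3]: 25 consistent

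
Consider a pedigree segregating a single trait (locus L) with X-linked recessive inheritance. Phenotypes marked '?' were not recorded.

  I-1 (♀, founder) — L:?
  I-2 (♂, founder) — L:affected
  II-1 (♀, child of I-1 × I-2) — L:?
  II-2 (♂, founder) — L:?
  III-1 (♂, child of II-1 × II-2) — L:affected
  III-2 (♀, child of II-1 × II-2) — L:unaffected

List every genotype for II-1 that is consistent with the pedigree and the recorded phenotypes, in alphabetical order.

II-1 ∈ {X^LX^l, X^lX^l}

L/I-1 ? ·: X^LX^L|X^LX^l|X^lX^l
L/I-2 aff ·: X^lY
L/II-1 ? I-1×I-2: X^LX^l|X^lX^l
L/II-2 ? ·: X^LY|X^lY
L/III-1 aff II-1×II-2: X^lY
L/III-2 un II-1×II-2: X^LX^L|X^LX^l
⇒ L over [I-1,I-2,II-1,II-2,III-1,III-2]: 8 consistent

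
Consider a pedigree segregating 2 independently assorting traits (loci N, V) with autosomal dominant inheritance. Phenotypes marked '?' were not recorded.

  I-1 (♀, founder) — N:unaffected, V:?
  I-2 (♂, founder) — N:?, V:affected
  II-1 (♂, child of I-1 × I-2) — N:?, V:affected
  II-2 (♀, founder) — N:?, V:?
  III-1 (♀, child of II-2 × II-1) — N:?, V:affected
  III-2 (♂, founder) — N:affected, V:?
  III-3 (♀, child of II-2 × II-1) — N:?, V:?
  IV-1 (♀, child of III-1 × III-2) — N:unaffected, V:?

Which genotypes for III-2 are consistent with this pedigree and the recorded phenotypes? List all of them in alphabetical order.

N/I-1 un ·: nn
N/I-2 ? ·: nn|Nn|NN
N/II-1 ? I-1×I-2: nn|Nn
N/II-2 ? ·: nn|Nn|NN
N/III-1 ? II-2×II-1: nn|Nn
N/III-2 aff ·: Nn
N/III-3 ? II-2×II-1: nn|Nn|NN
N/IV-1 un III-1×III-2: nn
⇒ N over [I-1,I-2,II-1,II-2,III-1,III-2,III-3,IV-1]: 36 consistent
V/I-1 ? ·: vv|Vv|VV
V/I-2 aff ·: Vv|VV
V/II-1 aff I-1×I-2: Vv|VV
V/II-2 ? ·: vv|Vv|VV
V/III-1 aff II-2×II-1: Vv|VV
V/III-2 ? ·: vv|Vv|VV
V/III-3 ? II-2×II-1: vv|Vv|VV
V/IV-1 ? III-1×III-2: vv|Vv|VV
⇒ V over [I-1,I-2,II-1,II-2,III-1,III-2,III-3,IV-1]: 477 consistent

III-2 ∈ {Nn VV, Nn Vv, Nn vv}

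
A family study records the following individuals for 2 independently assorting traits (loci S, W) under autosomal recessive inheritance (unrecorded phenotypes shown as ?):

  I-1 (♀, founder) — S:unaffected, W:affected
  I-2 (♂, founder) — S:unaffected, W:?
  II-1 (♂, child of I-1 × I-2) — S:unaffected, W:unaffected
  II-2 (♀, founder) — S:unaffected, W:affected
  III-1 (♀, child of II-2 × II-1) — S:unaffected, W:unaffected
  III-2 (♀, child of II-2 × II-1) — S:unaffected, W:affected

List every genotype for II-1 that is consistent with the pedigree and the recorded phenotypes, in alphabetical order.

S/I-1 un ·: SS|Ss
S/I-2 un ·: SS|Ss
S/II-1 un I-1×I-2: SS|Ss
S/II-2 un ·: SS|Ss
S/III-1 un II-2×II-1: SS|Ss
S/III-2 un II-2×II-1: SS|Ss
⇒ S over [I-1,I-2,II-1,II-2,III-1,III-2]: 44 consistent
W/I-1 aff ·: ww
W/I-2 ? ·: WW|Ww
W/II-1 un I-1×I-2: Ww
W/II-2 aff ·: ww
W/III-1 un II-2×II-1: Ww
W/III-2 aff II-2×II-1: ww
⇒ W over [I-1,I-2,II-1,II-2,III-1,III-2]: 2 consistent

II-1 ∈ {SS Ww, Ss Ww}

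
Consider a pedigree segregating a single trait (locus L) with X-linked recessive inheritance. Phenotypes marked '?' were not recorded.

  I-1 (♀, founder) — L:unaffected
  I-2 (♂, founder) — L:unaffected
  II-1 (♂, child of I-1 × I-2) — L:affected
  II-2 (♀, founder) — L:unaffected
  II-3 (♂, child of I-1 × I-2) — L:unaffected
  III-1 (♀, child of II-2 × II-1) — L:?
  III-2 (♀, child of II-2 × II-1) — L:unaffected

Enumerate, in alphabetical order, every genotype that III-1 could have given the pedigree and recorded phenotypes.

III-1 ∈ {X^LX^l, X^lX^l}

L/I-1 un ·: X^LX^l
L/I-2 un ·: X^LY
L/II-1 aff I-1×I-2: X^lY
L/II-2 un ·: X^LX^L|X^LX^l
L/II-3 un I-1×I-2: X^LY
L/III-1 ? II-2×II-1: X^LX^l|X^lX^l
L/III-2 un II-2×II-1: X^LX^l
⇒ L over [I-1,I-2,II-1,II-2,II-3,III-1,III-2]: 3 consistent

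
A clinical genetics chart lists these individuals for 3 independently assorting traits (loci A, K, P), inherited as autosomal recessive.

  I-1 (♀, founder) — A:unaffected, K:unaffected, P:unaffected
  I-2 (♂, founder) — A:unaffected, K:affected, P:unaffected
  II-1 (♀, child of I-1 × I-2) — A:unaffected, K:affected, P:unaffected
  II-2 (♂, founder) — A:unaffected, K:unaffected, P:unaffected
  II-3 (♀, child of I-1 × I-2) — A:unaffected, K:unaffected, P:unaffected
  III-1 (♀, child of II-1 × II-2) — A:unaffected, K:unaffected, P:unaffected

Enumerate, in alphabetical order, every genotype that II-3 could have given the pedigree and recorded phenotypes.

A/I-1 un ·: AA|Aa
A/I-2 un ·: AA|Aa
A/II-1 un I-1×I-2: AA|Aa
A/II-2 un ·: AA|Aa
A/II-3 un I-1×I-2: AA|Aa
A/III-1 un II-1×II-2: AA|Aa
⇒ A over [I-1,I-2,II-1,II-2,II-3,III-1]: 45 consistent
K/I-1 un ·: Kk
K/I-2 aff ·: kk
K/II-1 aff I-1×I-2: kk
K/II-2 un ·: KK|Kk
K/II-3 un I-1×I-2: Kk
K/III-1 un II-1×II-2: Kk
⇒ K over [I-1,I-2,II-1,II-2,II-3,III-1]: 2 consistent
P/I-1 un ·: PP|Pp
P/I-2 un ·: PP|Pp
P/II-1 un I-1×I-2: PP|Pp
P/II-2 un ·: PP|Pp
P/II-3 un I-1×I-2: PP|Pp
P/III-1 un II-1×II-2: PP|Pp
⇒ P over [I-1,I-2,II-1,II-2,II-3,III-1]: 45 consistent

II-3 ∈ {AA Kk PP, AA Kk Pp, Aa Kk PP, Aa Kk Pp}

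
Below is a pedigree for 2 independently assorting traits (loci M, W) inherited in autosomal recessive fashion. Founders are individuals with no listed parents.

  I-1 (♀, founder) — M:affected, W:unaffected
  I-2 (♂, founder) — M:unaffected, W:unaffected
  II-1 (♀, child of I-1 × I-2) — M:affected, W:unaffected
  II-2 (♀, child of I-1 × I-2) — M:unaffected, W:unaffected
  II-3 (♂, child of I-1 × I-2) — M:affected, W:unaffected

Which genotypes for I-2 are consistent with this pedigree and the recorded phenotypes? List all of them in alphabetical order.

M/I-1 aff ·: mm
M/I-2 un ·: Mm
M/II-1 aff I-1×I-2: mm
M/II-2 un I-1×I-2: Mm
M/II-3 aff I-1×I-2: mm
⇒ M over [I-1,I-2,II-1,II-2,II-3]: 1 consistent
W/I-1 un ·: WW|Ww
W/I-2 un ·: WW|Ww
W/II-1 un I-1×I-2: WW|Ww
W/II-2 un I-1×I-2: WW|Ww
W/II-3 un I-1×I-2: WW|Ww
⇒ W over [I-1,I-2,II-1,II-2,II-3]: 25 consistent

I-2 ∈ {Mm WW, Mm Ww}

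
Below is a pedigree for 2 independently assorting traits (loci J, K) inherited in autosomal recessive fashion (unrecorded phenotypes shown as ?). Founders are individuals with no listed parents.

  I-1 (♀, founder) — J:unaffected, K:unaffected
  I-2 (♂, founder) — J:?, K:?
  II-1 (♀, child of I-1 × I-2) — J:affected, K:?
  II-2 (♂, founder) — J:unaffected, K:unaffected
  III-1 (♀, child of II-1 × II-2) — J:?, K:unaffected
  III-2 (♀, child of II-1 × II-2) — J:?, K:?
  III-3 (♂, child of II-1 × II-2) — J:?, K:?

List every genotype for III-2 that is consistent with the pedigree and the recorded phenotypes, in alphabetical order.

III-2 ∈ {Jj KK, Jj Kk, Jj kk, jj KK, jj Kk, jj kk}

J/I-1 un ·: Jj
J/I-2 ? ·: Jj|jj
J/II-1 aff I-1×I-2: jj
J/II-2 un ·: JJ|Jj
J/III-1 ? II-1×II-2: Jj|jj
J/III-2 ? II-1×II-2: Jj|jj
J/III-3 ? II-1×II-2: Jj|jj
⇒ J over [I-1,I-2,II-1,II-2,III-1,III-2,III-3]: 18 consistent
K/I-1 un ·: KK|Kk
K/I-2 ? ·: KK|Kk|kk
K/II-1 ? I-1×I-2: KK|Kk|kk
K/II-2 un ·: KK|Kk
K/III-1 un II-1×II-2: KK|Kk
K/III-2 ? II-1×II-2: KK|Kk|kk
K/III-3 ? II-1×II-2: KK|Kk|kk
⇒ K over [I-1,I-2,II-1,II-2,III-1,III-2,III-3]: 176 consistent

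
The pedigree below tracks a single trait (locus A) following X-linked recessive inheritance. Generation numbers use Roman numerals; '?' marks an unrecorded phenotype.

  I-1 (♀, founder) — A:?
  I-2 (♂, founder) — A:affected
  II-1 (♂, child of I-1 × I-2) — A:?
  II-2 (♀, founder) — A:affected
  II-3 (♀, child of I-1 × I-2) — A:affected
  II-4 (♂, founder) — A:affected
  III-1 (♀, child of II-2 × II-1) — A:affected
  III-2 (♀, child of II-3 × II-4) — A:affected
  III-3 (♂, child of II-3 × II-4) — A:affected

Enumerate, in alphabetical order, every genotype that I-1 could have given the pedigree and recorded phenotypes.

A/I-1 ? ·: X^AX^a|X^aX^a
A/I-2 aff ·: X^aY
A/II-1 ? I-1×I-2: X^aY
A/II-2 aff ·: X^aX^a
A/II-3 aff I-1×I-2: X^aX^a
A/II-4 aff ·: X^aY
A/III-1 aff II-2×II-1: X^aX^a
A/III-2 aff II-3×II-4: X^aX^a
A/III-3 aff II-3×II-4: X^aY
⇒ A over [I-1,I-2,II-1,II-2,II-3,II-4,III-1,III-2,III-3]: 2 consistent

I-1 ∈ {X^AX^a, X^aX^a}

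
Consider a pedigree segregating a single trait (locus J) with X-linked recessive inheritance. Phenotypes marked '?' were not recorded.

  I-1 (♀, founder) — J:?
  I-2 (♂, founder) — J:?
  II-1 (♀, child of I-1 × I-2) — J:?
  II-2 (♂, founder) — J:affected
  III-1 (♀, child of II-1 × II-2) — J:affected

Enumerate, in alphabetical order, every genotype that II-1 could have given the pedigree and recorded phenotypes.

J/I-1 ? ·: X^JX^J|X^JX^j|X^jX^j
J/I-2 ? ·: X^JY|X^jY
J/II-1 ? I-1×I-2: X^JX^j|X^jX^j
J/II-2 aff ·: X^jY
J/III-1 aff II-1×II-2: X^jX^j
⇒ J over [I-1,I-2,II-1,II-2,III-1]: 6 consistent

II-1 ∈ {X^JX^j, X^jX^j}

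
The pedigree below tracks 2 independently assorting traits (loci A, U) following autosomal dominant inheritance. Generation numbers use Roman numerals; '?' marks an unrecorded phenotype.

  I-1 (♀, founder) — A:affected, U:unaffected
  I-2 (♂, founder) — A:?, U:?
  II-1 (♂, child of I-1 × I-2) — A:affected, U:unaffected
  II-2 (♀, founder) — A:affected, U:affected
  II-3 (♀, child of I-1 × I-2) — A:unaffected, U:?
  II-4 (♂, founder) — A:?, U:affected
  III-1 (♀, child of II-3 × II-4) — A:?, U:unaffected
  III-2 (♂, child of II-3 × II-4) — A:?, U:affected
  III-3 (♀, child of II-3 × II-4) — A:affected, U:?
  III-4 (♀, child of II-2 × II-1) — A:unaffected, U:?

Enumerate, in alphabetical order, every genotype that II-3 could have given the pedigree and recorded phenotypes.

A/I-1 aff ·: Aa
A/I-2 ? ·: aa|Aa
A/II-1 aff I-1×I-2: Aa
A/II-2 aff ·: Aa
A/II-3 un I-1×I-2: aa
A/II-4 ? ·: Aa|AA
A/III-1 ? II-3×II-4: aa|Aa
A/III-2 ? II-3×II-4: aa|Aa
A/III-3 aff II-3×II-4: Aa
A/III-4 un II-2×II-1: aa
⇒ A over [I-1,I-2,II-1,II-2,II-3,II-4,III-1,III-2,III-3,III-4]: 10 consistent
U/I-1 un ·: uu
U/I-2 ? ·: uu|Uu
U/II-1 un I-1×I-2: uu
U/II-2 aff ·: Uu|UU
U/II-3 ? I-1×I-2: uu|Uu
U/II-4 aff ·: Uu
U/III-1 un II-3×II-4: uu
U/III-2 aff II-3×II-4: Uu|UU
U/III-3 ? II-3×II-4: uu|Uu|UU
U/III-4 ? II-2×II-1: uu|Uu
⇒ U over [I-1,I-2,II-1,II-2,II-3,II-4,III-1,III-2,III-3,III-4]: 30 consistent

II-3 ∈ {aa Uu, aa uu}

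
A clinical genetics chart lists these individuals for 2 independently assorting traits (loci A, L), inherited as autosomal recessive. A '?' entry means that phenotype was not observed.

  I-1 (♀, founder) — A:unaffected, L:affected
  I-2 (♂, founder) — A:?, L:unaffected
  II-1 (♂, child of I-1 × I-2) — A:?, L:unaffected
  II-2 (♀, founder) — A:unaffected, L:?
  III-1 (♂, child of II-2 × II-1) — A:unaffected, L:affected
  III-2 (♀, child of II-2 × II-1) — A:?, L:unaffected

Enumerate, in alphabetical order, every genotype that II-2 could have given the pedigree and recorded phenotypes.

II-2 ∈ {AA Ll, AA ll, Aa Ll, Aa ll}

A/I-1 un ·: AA|Aa
A/I-2 ? ·: AA|Aa|aa
A/II-1 ? I-1×I-2: AA|Aa|aa
A/II-2 un ·: AA|Aa
A/III-1 un II-2×II-1: AA|Aa
A/III-2 ? II-2×II-1: AA|Aa|aa
⇒ A over [I-1,I-2,II-1,II-2,III-1,III-2]: 76 consistent
L/I-1 aff ·: ll
L/I-2 un ·: LL|Ll
L/II-1 un I-1×I-2: Ll
L/II-2 ? ·: Ll|ll
L/III-1 aff II-2×II-1: ll
L/III-2 un II-2×II-1: LL|Ll
⇒ L over [I-1,I-2,II-1,II-2,III-1,III-2]: 6 consistent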